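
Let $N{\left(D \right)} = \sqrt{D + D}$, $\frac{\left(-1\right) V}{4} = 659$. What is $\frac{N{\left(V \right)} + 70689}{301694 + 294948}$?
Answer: $\frac{70689}{596642} + \frac{i \sqrt{1318}}{298321} \approx 0.11848 + 0.0001217 i$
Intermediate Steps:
$V = -2636$ ($V = \left(-4\right) 659 = -2636$)
$N{\left(D \right)} = \sqrt{2} \sqrt{D}$ ($N{\left(D \right)} = \sqrt{2 D} = \sqrt{2} \sqrt{D}$)
$\frac{N{\left(V \right)} + 70689}{301694 + 294948} = \frac{\sqrt{2} \sqrt{-2636} + 70689}{301694 + 294948} = \frac{\sqrt{2} \cdot 2 i \sqrt{659} + 70689}{596642} = \left(2 i \sqrt{1318} + 70689\right) \frac{1}{596642} = \left(70689 + 2 i \sqrt{1318}\right) \frac{1}{596642} = \frac{70689}{596642} + \frac{i \sqrt{1318}}{298321}$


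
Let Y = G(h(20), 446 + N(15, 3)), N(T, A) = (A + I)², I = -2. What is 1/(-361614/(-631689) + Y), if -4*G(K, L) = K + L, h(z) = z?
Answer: -842252/97850769 ≈ -0.0086075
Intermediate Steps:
N(T, A) = (-2 + A)² (N(T, A) = (A - 2)² = (-2 + A)²)
G(K, L) = -K/4 - L/4 (G(K, L) = -(K + L)/4 = -K/4 - L/4)
Y = -467/4 (Y = -¼*20 - (446 + (-2 + 3)²)/4 = -5 - (446 + 1²)/4 = -5 - (446 + 1)/4 = -5 - ¼*447 = -5 - 447/4 = -467/4 ≈ -116.75)
1/(-361614/(-631689) + Y) = 1/(-361614/(-631689) - 467/4) = 1/(-361614*(-1/631689) - 467/4) = 1/(120538/210563 - 467/4) = 1/(-97850769/842252) = -842252/97850769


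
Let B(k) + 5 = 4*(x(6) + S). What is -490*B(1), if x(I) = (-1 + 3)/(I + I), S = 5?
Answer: -23030/3 ≈ -7676.7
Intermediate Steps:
x(I) = 1/I (x(I) = 2/((2*I)) = 2*(1/(2*I)) = 1/I)
B(k) = 47/3 (B(k) = -5 + 4*(1/6 + 5) = -5 + 4*(31/6) = -5 + 62/3 = 47/3)
-490*B(1) = -490*47/3 = -23030/3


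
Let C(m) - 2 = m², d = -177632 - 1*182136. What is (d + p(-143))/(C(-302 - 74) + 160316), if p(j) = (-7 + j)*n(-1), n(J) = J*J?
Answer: -179959/150847 ≈ -1.1930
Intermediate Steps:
n(J) = J²
p(j) = -7 + j (p(j) = (-7 + j)*(-1)² = (-7 + j)*1 = -7 + j)
d = -359768 (d = -177632 - 182136 = -359768)
C(m) = 2 + m²
(d + p(-143))/(C(-302 - 74) + 160316) = (-359768 + (-7 - 143))/((2 + (-302 - 74)²) + 160316) = (-359768 - 150)/((2 + (-376)²) + 160316) = -359918/((2 + 141376) + 160316) = -359918/(141378 + 160316) = -359918/301694 = -359918*1/301694 = -179959/150847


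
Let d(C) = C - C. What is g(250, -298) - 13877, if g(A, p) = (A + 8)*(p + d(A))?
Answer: -90761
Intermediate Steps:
d(C) = 0
g(A, p) = p*(8 + A) (g(A, p) = (A + 8)*(p + 0) = (8 + A)*p = p*(8 + A))
g(250, -298) - 13877 = -298*(8 + 250) - 13877 = -298*258 - 13877 = -76884 - 13877 = -90761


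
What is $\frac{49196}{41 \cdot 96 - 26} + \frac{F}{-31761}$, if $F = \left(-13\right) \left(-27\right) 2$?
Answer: $\frac{86653852}{6899195} \approx 12.56$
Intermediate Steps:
$F = 702$ ($F = 351 \cdot 2 = 702$)
$\frac{49196}{41 \cdot 96 - 26} + \frac{F}{-31761} = \frac{49196}{41 \cdot 96 - 26} + \frac{702}{-31761} = \frac{49196}{3936 - 26} + 702 \left(- \frac{1}{31761}\right) = \frac{49196}{3910} - \frac{78}{3529} = 49196 \cdot \frac{1}{3910} - \frac{78}{3529} = \frac{24598}{1955} - \frac{78}{3529} = \frac{86653852}{6899195}$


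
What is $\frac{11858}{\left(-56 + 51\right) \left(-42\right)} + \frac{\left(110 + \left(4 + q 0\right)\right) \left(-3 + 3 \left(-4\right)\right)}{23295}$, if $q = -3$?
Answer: $\frac{1313681}{23295} \approx 56.393$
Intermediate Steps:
$\frac{11858}{\left(-56 + 51\right) \left(-42\right)} + \frac{\left(110 + \left(4 + q 0\right)\right) \left(-3 + 3 \left(-4\right)\right)}{23295} = \frac{11858}{\left(-56 + 51\right) \left(-42\right)} + \frac{\left(110 + \left(4 - 0\right)\right) \left(-3 + 3 \left(-4\right)\right)}{23295} = \frac{11858}{\left(-5\right) \left(-42\right)} + \left(110 + \left(4 + 0\right)\right) \left(-3 - 12\right) \frac{1}{23295} = \frac{11858}{210} + \left(110 + 4\right) \left(-15\right) \frac{1}{23295} = 11858 \cdot \frac{1}{210} + 114 \left(-15\right) \frac{1}{23295} = \frac{847}{15} - \frac{114}{1553} = \frac{1313681}{23295}$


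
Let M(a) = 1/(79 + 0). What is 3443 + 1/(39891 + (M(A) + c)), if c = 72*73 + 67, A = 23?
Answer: 12298075880/3571907 ≈ 3443.0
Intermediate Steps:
M(a) = 1/79
c = 5323 (c = 5256 + 67 = 5323)
3443 + 1/(39891 + (M(A) + c)) = 3443 + 1/(39891 + (1/79 + 5323)) = 3443 + 1/(39891 + 420518/79) = 3443 + 1/(3571907/79) = 3443 + 79/3571907 = 12298075880/3571907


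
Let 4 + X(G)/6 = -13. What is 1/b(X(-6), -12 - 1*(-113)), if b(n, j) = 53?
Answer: 1/53 ≈ 0.018868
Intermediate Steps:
X(G) = -102 (X(G) = -24 + 6*(-13) = -24 - 78 = -102)
1/b(X(-6), -12 - 1*(-113)) = 1/53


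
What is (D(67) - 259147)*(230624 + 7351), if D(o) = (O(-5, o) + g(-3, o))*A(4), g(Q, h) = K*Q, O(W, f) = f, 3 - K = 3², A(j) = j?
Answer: -61589595825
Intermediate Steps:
K = -6 (K = 3 - 1*3² = 3 - 1*9 = 3 - 9 = -6)
g(Q, h) = -6*Q
D(o) = 72 + 4*o (D(o) = (o - 6*(-3))*4 = (o + 18)*4 = (18 + o)*4 = 72 + 4*o)
(D(67) - 259147)*(230624 + 7351) = ((72 + 4*67) - 259147)*(230624 + 7351) = ((72 + 268) - 259147)*237975 = (340 - 259147)*237975 = -258807*237975 = -61589595825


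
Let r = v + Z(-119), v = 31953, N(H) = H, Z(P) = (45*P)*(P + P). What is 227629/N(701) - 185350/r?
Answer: 297254383297/915816543 ≈ 324.58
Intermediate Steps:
Z(P) = 90*P² (Z(P) = (45*P)*(2*P) = 90*P²)
r = 1306443 (r = 31953 + 90*(-119)² = 31953 + 90*14161 = 31953 + 1274490 = 1306443)
227629/N(701) - 185350/r = 227629/701 - 185350/1306443 = 297254383297/915816543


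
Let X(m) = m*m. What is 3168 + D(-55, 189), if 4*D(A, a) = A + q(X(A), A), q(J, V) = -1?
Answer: 3154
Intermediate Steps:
X(m) = m**2
D(A, a) = -1/4 + A/4 (D(A, a) = (A - 1)/4 = (-1 + A)/4 = -1/4 + A/4)
3168 + D(-55, 189) = 3168 + (-1/4 + (1/4)*(-55)) = 3168 + (-1/4 - 55/4) = 3168 - 14 = 3154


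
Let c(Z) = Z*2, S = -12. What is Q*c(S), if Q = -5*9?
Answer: 1080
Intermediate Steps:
c(Z) = 2*Z
Q = -45
Q*c(S) = -90*(-12) = -45*(-24) = 1080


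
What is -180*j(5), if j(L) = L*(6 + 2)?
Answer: -7200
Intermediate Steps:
j(L) = 8*L (j(L) = L*8 = 8*L)
-180*j(5) = -1440*5 = -180*40 = -7200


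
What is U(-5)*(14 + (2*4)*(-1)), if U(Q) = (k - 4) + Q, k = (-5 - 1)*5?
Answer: -234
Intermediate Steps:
k = -30 (k = -6*5 = -30)
U(Q) = -34 + Q (U(Q) = (-30 - 4) + Q = -34 + Q)
U(-5)*(14 + (2*4)*(-1)) = (-34 - 5)*(14 + (2*4)*(-1)) = -39*(14 + 8*(-1)) = -39*(14 - 8) = -39*6 = -234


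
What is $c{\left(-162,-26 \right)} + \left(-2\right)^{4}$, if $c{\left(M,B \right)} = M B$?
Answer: $4228$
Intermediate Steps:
$c{\left(M,B \right)} = B M$
$c{\left(-162,-26 \right)} + \left(-2\right)^{4} = \left(-26\right) \left(-162\right) + \left(-2\right)^{4} = 4212 + 16 = 4228$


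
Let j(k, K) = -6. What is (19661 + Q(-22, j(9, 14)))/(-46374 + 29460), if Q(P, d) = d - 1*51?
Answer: -9802/8457 ≈ -1.1590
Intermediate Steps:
Q(P, d) = -51 + d (Q(P, d) = d - 51 = -51 + d)
(19661 + Q(-22, j(9, 14)))/(-46374 + 29460) = (19661 + (-51 - 6))/(-46374 + 29460) = (19661 - 57)/(-16914) = 19604*(-1/16914) = -9802/8457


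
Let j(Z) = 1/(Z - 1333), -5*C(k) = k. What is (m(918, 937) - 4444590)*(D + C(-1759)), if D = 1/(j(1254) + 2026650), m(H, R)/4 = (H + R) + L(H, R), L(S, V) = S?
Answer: -1248585245468862428/800526745 ≈ -1.5597e+9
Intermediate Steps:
C(k) = -k/5
j(Z) = 1/(-1333 + Z)
m(H, R) = 4*R + 8*H (m(H, R) = 4*((H + R) + H) = 4*(R + 2*H) = 4*R + 8*H)
D = 79/160105349 (D = 1/(1/(-1333 + 1254) + 2026650) = 1/(1/(-79) + 2026650) = 1/(-1/79 + 2026650) = 1/(160105349/79) = 79/160105349 ≈ 4.9343e-7)
(m(918, 937) - 4444590)*(D + C(-1759)) = ((4*937 + 8*918) - 4444590)*(79/160105349 - 1/5*(-1759)) = ((3748 + 7344) - 4444590)*(79/160105349 + 1759/5) = (11092 - 4444590)*(281625309286/800526745) = -4433498*281625309286/800526745 = -1248585245468862428/800526745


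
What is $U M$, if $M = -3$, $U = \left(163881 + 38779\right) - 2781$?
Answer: $-599637$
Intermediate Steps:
$U = 199879$ ($U = 202660 - 2781 = 199879$)
$U M = 199879 \left(-3\right) = -599637$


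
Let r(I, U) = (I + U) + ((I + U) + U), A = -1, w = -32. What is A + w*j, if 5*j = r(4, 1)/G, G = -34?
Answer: 91/85 ≈ 1.0706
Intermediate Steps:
r(I, U) = 2*I + 3*U (r(I, U) = (I + U) + (I + 2*U) = 2*I + 3*U)
j = -11/170 (j = ((2*4 + 3*1)/(-34))/5 = ((8 + 3)*(-1/34))/5 = (11*(-1/34))/5 = (1/5)*(-11/34) = -11/170 ≈ -0.064706)
A + w*j = -1 - 32*(-11/170) = -1 + 176/85 = 91/85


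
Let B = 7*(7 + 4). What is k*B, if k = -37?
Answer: -2849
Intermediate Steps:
B = 77 (B = 7*11 = 77)
k*B = -37*77 = -2849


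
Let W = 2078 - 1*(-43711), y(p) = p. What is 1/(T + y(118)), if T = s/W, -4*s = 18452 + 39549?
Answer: 183156/21554407 ≈ 0.0084974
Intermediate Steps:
s = -58001/4 (s = -(18452 + 39549)/4 = -¼*58001 = -58001/4 ≈ -14500.)
W = 45789 (W = 2078 + 43711 = 45789)
T = -58001/183156 (T = -58001/4/45789 = -58001/4*1/45789 = -58001/183156 ≈ -0.31668)
1/(T + y(118)) = 1/(-58001/183156 + 118) = 1/(21554407/183156) = 183156/21554407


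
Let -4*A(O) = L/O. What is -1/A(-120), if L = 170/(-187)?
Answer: 528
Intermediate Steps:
L = -10/11 (L = 170*(-1/187) = -10/11 ≈ -0.90909)
A(O) = 5/(22*O) (A(O) = -(-5)/(22*O) = 5/(22*O))
-1/A(-120) = -1/((5/22)/(-120)) = -1/((5/22)*(-1/120)) = -1/(-1/528) = -1*(-528) = 528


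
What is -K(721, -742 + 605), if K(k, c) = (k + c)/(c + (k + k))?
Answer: -584/1305 ≈ -0.44751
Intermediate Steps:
K(k, c) = (c + k)/(c + 2*k)
-K(721, -742 + 605) = -((-742 + 605) + 721)/((-742 + 605) + 2*721) = -(-137 + 721)/(-137 + 1442) = -584/1305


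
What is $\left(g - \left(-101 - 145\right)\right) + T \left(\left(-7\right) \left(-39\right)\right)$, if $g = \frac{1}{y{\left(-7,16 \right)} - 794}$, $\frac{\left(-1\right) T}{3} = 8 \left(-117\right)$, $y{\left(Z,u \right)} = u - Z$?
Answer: $\frac{591225929}{771} \approx 7.6683 \cdot 10^{5}$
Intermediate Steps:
$T = 2808$ ($T = - 3 \cdot 8 \left(-117\right) = \left(-3\right) \left(-936\right) = 2808$)
$g = - \frac{1}{771}$ ($g = \frac{1}{\left(16 - -7\right) - 794} = \frac{1}{\left(16 + 7\right) - 794} = \frac{1}{23 - 794} = \frac{1}{-771} = - \frac{1}{771} \approx -0.001297$)
$\left(g - \left(-101 - 145\right)\right) + T \left(\left(-7\right) \left(-39\right)\right) = \left(- \frac{1}{771} - \left(-101 - 145\right)\right) + 2808 \left(\left(-7\right) \left(-39\right)\right) = \left(- \frac{1}{771} - -246\right) + 2808 \cdot 273 = \left(- \frac{1}{771} + 246\right) + 766584 = \frac{189665}{771} + 766584 = \frac{591225929}{771}$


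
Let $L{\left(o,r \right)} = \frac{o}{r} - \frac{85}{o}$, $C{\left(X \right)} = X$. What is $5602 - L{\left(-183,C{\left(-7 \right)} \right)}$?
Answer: $\frac{7142078}{1281} \approx 5575.4$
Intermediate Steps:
$L{\left(o,r \right)} = - \frac{85}{o} + \frac{o}{r}$
$5602 - L{\left(-183,C{\left(-7 \right)} \right)} = 5602 - \left(- \frac{85}{-183} - \frac{183}{-7}\right) = 5602 - \left(\left(-85\right) \left(- \frac{1}{183}\right) - - \frac{183}{7}\right) = 5602 - \left(\frac{85}{183} + \frac{183}{7}\right) = 5602 - \frac{34084}{1281} = \frac{7142078}{1281}$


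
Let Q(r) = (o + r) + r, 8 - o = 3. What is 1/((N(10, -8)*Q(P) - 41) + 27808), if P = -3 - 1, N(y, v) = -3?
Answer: 1/27776 ≈ 3.6002e-5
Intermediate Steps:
o = 5 (o = 8 - 1*3 = 8 - 3 = 5)
P = -4
Q(r) = 5 + 2*r (Q(r) = (5 + r) + r = 5 + 2*r)
1/((N(10, -8)*Q(P) - 41) + 27808) = 1/((-3*(5 + 2*(-4)) - 41) + 27808) = 1/((-3*(5 - 8) - 41) + 27808) = 1/((-3*(-3) - 41) + 27808) = 1/((9 - 41) + 27808) = 1/(-32 + 27808) = 1/27776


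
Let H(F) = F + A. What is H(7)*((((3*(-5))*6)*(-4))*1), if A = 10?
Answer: 6120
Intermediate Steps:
H(F) = 10 + F (H(F) = F + 10 = 10 + F)
H(7)*((((3*(-5))*6)*(-4))*1) = (10 + 7)*((((3*(-5))*6)*(-4))*1) = 17*((-15*6*(-4))*1) = 17*(-90*(-4)*1) = 17*(360*1) = 17*360 = 6120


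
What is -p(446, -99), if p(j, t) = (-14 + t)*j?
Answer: 50398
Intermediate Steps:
p(j, t) = j*(-14 + t)
-p(446, -99) = -446*(-14 - 99) = -446*(-113) = -1*(-50398) = 50398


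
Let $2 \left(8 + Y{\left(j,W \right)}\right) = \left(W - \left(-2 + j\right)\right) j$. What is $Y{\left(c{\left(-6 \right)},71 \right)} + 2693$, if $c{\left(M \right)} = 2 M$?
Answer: $2175$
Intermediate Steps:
$Y{\left(j,W \right)} = -8 + \frac{j \left(2 + W - j\right)}{2}$ ($Y{\left(j,W \right)} = -8 + \frac{\left(W - \left(-2 + j\right)\right) j}{2} = -8 + \frac{\left(2 + W - j\right) j}{2} = -8 + \frac{j \left(2 + W - j\right)}{2}$)
$Y{\left(c{\left(-6 \right)},71 \right)} + 2693 = \left(-8 + 2 \left(-6\right) - \frac{\left(2 \left(-6\right)\right)^{2}}{2} + \frac{1}{2} \cdot 71 \cdot 2 \left(-6\right)\right) + 2693 = \left(-8 - 12 - \frac{\left(-12\right)^{2}}{2} + \frac{1}{2} \cdot 71 \left(-12\right)\right) + 2693 = \left(-8 - 12 - 72 - 426\right) + 2693 = -518 + 2693 = 2175$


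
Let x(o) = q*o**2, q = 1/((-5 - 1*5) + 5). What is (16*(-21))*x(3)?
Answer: 3024/5 ≈ 604.80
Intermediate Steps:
q = -1/5 (q = 1/((-5 - 5) + 5) = 1/(-10 + 5) = 1/(-5) = -1/5 ≈ -0.20000)
x(o) = -o**2/5
(16*(-21))*x(3) = (16*(-21))*(-1/5*3**2) = -(-336)*9/5 = -336*(-9/5) = 3024/5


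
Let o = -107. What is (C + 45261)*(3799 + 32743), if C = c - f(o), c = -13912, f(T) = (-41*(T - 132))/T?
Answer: 122932476964/107 ≈ 1.1489e+9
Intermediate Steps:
f(T) = (5412 - 41*T)/T (f(T) = (-41*(-132 + T))/T = (5412 - 41*T)/T)
C = -1478785/107 (C = -13912 - (-41 + 5412/(-107)) = -13912 - (-41 + 5412*(-1/107)) = -13912 - (-41 - 5412/107) = -13912 - 1*(-9799/107) = -13912 + 9799/107 = -1478785/107 ≈ -13820.)
(C + 45261)*(3799 + 32743) = (-1478785/107 + 45261)*(3799 + 32743) = (3364142/107)*36542 = 122932476964/107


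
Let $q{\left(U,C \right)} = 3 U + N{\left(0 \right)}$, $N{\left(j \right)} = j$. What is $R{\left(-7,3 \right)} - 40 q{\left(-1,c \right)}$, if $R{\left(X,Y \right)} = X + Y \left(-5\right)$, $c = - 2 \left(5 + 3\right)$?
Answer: $98$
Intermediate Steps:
$c = -16$ ($c = \left(-2\right) 8 = -16$)
$R{\left(X,Y \right)} = X - 5 Y$
$q{\left(U,C \right)} = 3 U$ ($q{\left(U,C \right)} = 3 U + 0 = 3 U$)
$R{\left(-7,3 \right)} - 40 q{\left(-1,c \right)} = \left(-7 - 15\right) - 40 \cdot 3 \left(-1\right) = \left(-7 - 15\right) - -120 = -22 + 120 = 98$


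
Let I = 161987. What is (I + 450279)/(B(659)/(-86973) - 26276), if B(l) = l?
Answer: -53250610818/2285303207 ≈ -23.301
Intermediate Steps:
(I + 450279)/(B(659)/(-86973) - 26276) = (161987 + 450279)/(659/(-86973) - 26276) = 612266/(659*(-1/86973) - 26276) = 612266/(-659/86973 - 26276) = 612266/(-2285303207/86973) = 612266*(-86973/2285303207) = -53250610818/2285303207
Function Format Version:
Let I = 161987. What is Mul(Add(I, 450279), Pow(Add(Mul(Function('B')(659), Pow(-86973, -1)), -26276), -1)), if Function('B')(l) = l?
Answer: Rational(-53250610818, 2285303207) ≈ -23.301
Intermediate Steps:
Mul(Add(I, 450279), Pow(Add(Mul(Function('B')(659), Pow(-86973, -1)), -26276), -1)) = Mul(Add(161987, 450279), Pow(Add(Mul(659, Pow(-86973, -1)), -26276), -1)) = Mul(612266, Pow(Add(Mul(659, Rational(-1, 86973)), -26276), -1)) = Mul(612266, Pow(Add(Rational(-659, 86973), -26276), -1)) = Mul(612266, Pow(Rational(-2285303207, 86973), -1)) = Mul(612266, Rational(-86973, 2285303207)) = Rational(-53250610818, 2285303207)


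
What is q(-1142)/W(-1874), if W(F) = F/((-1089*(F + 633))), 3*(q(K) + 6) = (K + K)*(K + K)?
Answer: -1175003368077/937 ≈ -1.2540e+9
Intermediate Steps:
q(K) = -6 + 4*K²/3 (q(K) = -6 + ((K + K)*(K + K))/3 = -6 + ((2*K)*(2*K))/3 = -6 + (4*K²)/3 = -6 + 4*K²/3)
W(F) = F/(-689337 - 1089*F) (W(F) = F/((-1089*(633 + F))) = F/(-689337 - 1089*F))
q(-1142)/W(-1874) = (-6 + (4/3)*(-1142)²)/((-1*(-1874)/(689337 + 1089*(-1874)))) = (-6 + (4/3)*1304164)/((-1*(-1874)/(689337 - 2040786))) = (-6 + 5216656/3)/((-1*(-1874)/(-1351449))) = 5216638/(3*((-1*(-1874)*(-1/1351449)))) = 5216638/(3*(-1874/1351449)) = (5216638/3)*(-1351449/1874) = -1175003368077/937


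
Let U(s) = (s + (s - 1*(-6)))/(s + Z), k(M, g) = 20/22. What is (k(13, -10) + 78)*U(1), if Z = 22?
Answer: 6944/253 ≈ 27.447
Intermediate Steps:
k(M, g) = 10/11 (k(M, g) = 20*(1/22) = 10/11)
U(s) = (6 + 2*s)/(22 + s) (U(s) = (s + (s - 1*(-6)))/(s + 22) = (s + (s + 6))/(22 + s) = (s + (6 + s))/(22 + s) = (6 + 2*s)/(22 + s))
(k(13, -10) + 78)*U(1) = (10/11 + 78)*(2*(3 + 1)/(22 + 1)) = 868*(2*4/23)/11 = 868*(2*(1/23)*4)/11 = (868/11)*(8/23) = 6944/253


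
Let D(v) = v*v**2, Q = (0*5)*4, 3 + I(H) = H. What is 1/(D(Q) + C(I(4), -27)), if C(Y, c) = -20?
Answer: -1/20 ≈ -0.050000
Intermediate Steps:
I(H) = -3 + H
Q = 0 (Q = 0*4 = 0)
D(v) = v**3
1/(D(Q) + C(I(4), -27)) = 1/(0**3 - 20) = 1/(0 - 20) = 1/(-20) = -1/20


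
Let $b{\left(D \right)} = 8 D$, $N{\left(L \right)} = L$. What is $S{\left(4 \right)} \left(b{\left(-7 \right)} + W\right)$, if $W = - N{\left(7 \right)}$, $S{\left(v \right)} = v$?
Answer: $-252$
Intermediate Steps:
$W = -7$ ($W = \left(-1\right) 7 = -7$)
$S{\left(4 \right)} \left(b{\left(-7 \right)} + W\right) = 4 \left(8 \left(-7\right) - 7\right) = 4 \left(-56 - 7\right) = 4 \left(-63\right) = -252$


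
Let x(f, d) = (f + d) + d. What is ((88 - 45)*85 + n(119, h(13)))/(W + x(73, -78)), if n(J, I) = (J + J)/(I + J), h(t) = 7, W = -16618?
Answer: -32912/150309 ≈ -0.21896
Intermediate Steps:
n(J, I) = 2*J/(I + J) (n(J, I) = (2*J)/(I + J) = 2*J/(I + J))
x(f, d) = f + 2*d (x(f, d) = (d + f) + d = f + 2*d)
((88 - 45)*85 + n(119, h(13)))/(W + x(73, -78)) = ((88 - 45)*85 + 2*119/(7 + 119))/(-16618 + (73 + 2*(-78))) = (43*85 + 2*119/126)/(-16618 + (73 - 156)) = (3655 + 2*119*(1/126))/(-16618 - 83) = (3655 + 17/9)/(-16701) = (32912/9)*(-1/16701) = -32912/150309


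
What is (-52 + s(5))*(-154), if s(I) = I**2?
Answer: 4158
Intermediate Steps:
(-52 + s(5))*(-154) = (-52 + 5**2)*(-154) = (-52 + 25)*(-154) = -27*(-154) = 4158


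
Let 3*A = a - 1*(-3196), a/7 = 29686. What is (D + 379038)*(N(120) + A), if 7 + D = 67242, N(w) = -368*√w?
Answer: 94162710454/3 - 328456928*√30 ≈ 2.9589e+10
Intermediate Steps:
a = 207802 (a = 7*29686 = 207802)
D = 67235 (D = -7 + 67242 = 67235)
A = 210998/3 (A = (207802 - 1*(-3196))/3 = (207802 + 3196)/3 = (⅓)*210998 = 210998/3 ≈ 70333.)
(D + 379038)*(N(120) + A) = (67235 + 379038)*(-736*√30 + 210998/3) = 446273*(-736*√30 + 210998/3) = 446273*(210998/3 - 736*√30) = 94162710454/3 - 328456928*√30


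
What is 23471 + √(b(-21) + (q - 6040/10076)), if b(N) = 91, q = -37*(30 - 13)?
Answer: 23471 + 78*I*√561737/2519 ≈ 23471.0 + 23.208*I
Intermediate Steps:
q = -629 (q = -37*17 = -629)
23471 + √(b(-21) + (q - 6040/10076)) = 23471 + √(91 + (-629 - 6040/10076)) = 23471 + √(91 + (-629 - 6040*1/10076)) = 23471 + √(91 + (-629 - 1510/2519)) = 23471 + √(91 - 1585961/2519) = 23471 + √(-1356732/2519) = 23471 + 78*I*√561737/2519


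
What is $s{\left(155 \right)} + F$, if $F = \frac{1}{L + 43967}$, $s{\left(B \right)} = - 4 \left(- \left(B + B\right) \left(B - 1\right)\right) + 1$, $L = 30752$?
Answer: $\frac{14268414960}{74719} \approx 1.9096 \cdot 10^{5}$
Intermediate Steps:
$s{\left(B \right)} = 1 + 8 B \left(-1 + B\right)$ ($s{\left(B \right)} = - 4 \left(- 2 B \left(-1 + B\right)\right) + 1 = 8 B \left(-1 + B\right) + 1 = 1 + 8 B \left(-1 + B\right)$)
$F = \frac{1}{74719}$ ($F = \frac{1}{30752 + 43967} = \frac{1}{74719} \approx 1.3383 \cdot 10^{-5}$)
$s{\left(155 \right)} + F = \left(1 - 1240 + 8 \cdot 155^{2}\right) + \frac{1}{74719} = \left(1 - 1240 + 8 \cdot 24025\right) + \frac{1}{74719} = \left(1 - 1240 + 192200\right) + \frac{1}{74719} = 190961 + \frac{1}{74719} = \frac{14268414960}{74719}$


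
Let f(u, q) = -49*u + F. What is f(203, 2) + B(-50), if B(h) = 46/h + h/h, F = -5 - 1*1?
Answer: -248823/25 ≈ -9952.9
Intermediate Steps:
F = -6 (F = -5 - 1 = -6)
f(u, q) = -6 - 49*u (f(u, q) = -49*u - 6 = -6 - 49*u)
B(h) = 1 + 46/h (B(h) = 46/h + 1 = 1 + 46/h)
f(203, 2) + B(-50) = (-6 - 49*203) + (46 - 50)/(-50) = (-6 - 9947) - 1/50*(-4) = -9953 + 2/25 = -248823/25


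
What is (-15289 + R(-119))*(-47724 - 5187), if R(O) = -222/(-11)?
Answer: 8886772827/11 ≈ 8.0789e+8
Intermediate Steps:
R(O) = 222/11 (R(O) = -222*(-1/11) = 222/11)
(-15289 + R(-119))*(-47724 - 5187) = (-15289 + 222/11)*(-47724 - 5187) = -167957/11*(-52911) = 8886772827/11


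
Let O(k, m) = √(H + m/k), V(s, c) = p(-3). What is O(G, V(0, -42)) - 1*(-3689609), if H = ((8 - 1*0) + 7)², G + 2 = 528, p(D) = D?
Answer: 3689609 + √62250522/526 ≈ 3.6896e+6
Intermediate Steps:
G = 526 (G = -2 + 528 = 526)
H = 225 (H = ((8 + 0) + 7)² = (8 + 7)² = 15² = 225)
V(s, c) = -3
O(k, m) = √(225 + m/k)
O(G, V(0, -42)) - 1*(-3689609) = √(225 - 3/526) - 1*(-3689609) = √(225 - 3*1/526) + 3689609 = √(225 - 3/526) + 3689609 = √(118347/526) + 3689609 = √62250522/526 + 3689609 = 3689609 + √62250522/526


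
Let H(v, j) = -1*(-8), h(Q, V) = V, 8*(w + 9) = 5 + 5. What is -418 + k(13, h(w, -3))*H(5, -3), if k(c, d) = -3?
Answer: -442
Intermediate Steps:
w = -31/4 (w = -9 + (5 + 5)/8 = -9 + (⅛)*10 = -9 + 5/4 = -31/4 ≈ -7.7500)
H(v, j) = 8
-418 + k(13, h(w, -3))*H(5, -3) = -418 - 3*8 = -418 - 24 = -442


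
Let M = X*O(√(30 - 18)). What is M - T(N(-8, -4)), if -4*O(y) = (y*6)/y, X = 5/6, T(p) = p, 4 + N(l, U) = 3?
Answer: -¼ ≈ -0.25000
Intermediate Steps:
N(l, U) = -1 (N(l, U) = -4 + 3 = -1)
X = ⅚ (X = 5*(⅙) = ⅚ ≈ 0.83333)
O(y) = -3/2 (O(y) = -y*6/(4*y) = -6*y/(4*y) = -¼*6 = -3/2)
M = -5/4 (M = (⅚)*(-3/2) = -5/4 ≈ -1.2500)
M - T(N(-8, -4)) = -5/4 - 1*(-1) = -5/4 + 1 = -¼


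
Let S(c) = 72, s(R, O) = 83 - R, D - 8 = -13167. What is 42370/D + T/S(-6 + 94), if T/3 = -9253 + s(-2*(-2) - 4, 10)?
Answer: -60842455/157908 ≈ -385.30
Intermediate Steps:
D = -13159 (D = 8 - 13167 = -13159)
T = -27510 (T = 3*(-9253 + (83 - (-2*(-2) - 4))) = 3*(-9253 + (83 - (4 - 4))) = 3*(-9253 + (83 - 1*0)) = 3*(-9253 + (83 + 0)) = 3*(-9253 + 83) = 3*(-9170) = -27510)
42370/D + T/S(-6 + 94) = 42370/(-13159) - 27510/72 = 42370*(-1/13159) - 27510*1/72 = -42370/13159 - 4585/12 = -60842455/157908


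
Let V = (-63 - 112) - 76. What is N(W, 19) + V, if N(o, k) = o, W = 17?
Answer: -234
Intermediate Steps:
V = -251 (V = -175 - 76 = -251)
N(W, 19) + V = 17 - 251 = -234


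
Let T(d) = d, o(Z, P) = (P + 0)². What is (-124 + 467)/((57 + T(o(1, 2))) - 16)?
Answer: 343/45 ≈ 7.6222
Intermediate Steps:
o(Z, P) = P²
(-124 + 467)/((57 + T(o(1, 2))) - 16) = (-124 + 467)/((57 + 2²) - 16) = 343/((57 + 4) - 16) = 343/(61 - 16) = 343/45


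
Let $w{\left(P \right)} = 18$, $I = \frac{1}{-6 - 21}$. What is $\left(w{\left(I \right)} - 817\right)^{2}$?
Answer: $638401$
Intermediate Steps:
$I = - \frac{1}{27}$ ($I = \frac{1}{-27} = - \frac{1}{27} \approx -0.037037$)
$\left(w{\left(I \right)} - 817\right)^{2} = \left(18 - 817\right)^{2} = \left(-799\right)^{2} = 638401$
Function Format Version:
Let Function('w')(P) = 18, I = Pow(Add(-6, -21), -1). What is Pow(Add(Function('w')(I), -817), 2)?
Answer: 638401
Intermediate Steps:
I = Rational(-1, 27) (I = Pow(-27, -1) = Rational(-1, 27) ≈ -0.037037)
Pow(Add(Function('w')(I), -817), 2) = Pow(Add(18, -817), 2) = Pow(-799, 2) = 638401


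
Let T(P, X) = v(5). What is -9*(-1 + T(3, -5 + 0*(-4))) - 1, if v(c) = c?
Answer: -37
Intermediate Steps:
T(P, X) = 5
-9*(-1 + T(3, -5 + 0*(-4))) - 1 = -9*(-1 + 5) - 1 = -9*4 - 1 = -36 - 1 = -37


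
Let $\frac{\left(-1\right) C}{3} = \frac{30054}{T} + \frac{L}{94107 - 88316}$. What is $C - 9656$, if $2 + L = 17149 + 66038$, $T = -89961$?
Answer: $- \frac{1684119310423}{173654717} \approx -9698.1$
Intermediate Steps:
$L = 83185$ ($L = -2 + \left(17149 + 66038\right) = -2 + 83187 = 83185$)
$C = - \frac{7309363071}{173654717}$ ($C = - 3 \left(\frac{30054}{-89961} + \frac{83185}{94107 - 88316}\right) = - 3 \left(30054 \left(- \frac{1}{89961}\right) + \frac{83185}{94107 - 88316}\right) = - 3 \left(- \frac{10018}{29987} + \frac{83185}{5791}\right) = \left(-3\right) \frac{2436454357}{173654717} = - \frac{7309363071}{173654717} \approx -42.091$)
$C - 9656 = - \frac{7309363071}{173654717} - 9656 = - \frac{1684119310423}{173654717}$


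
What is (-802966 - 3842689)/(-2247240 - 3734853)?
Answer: 201985/260091 ≈ 0.77659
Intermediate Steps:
(-802966 - 3842689)/(-2247240 - 3734853) = -4645655/(-5982093) = -4645655*(-1/5982093) = 201985/260091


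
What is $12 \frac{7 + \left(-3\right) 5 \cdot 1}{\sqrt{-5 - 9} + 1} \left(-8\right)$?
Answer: $\frac{256}{5} - \frac{256 i \sqrt{14}}{5} \approx 51.2 - 191.57 i$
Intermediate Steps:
$12 \frac{7 + \left(-3\right) 5 \cdot 1}{\sqrt{-5 - 9} + 1} \left(-8\right) = 12 \frac{7 - 15}{\sqrt{-14} + 1} \left(-8\right) = 12 \frac{7 - 15}{i \sqrt{14} + 1} \left(-8\right) = 12 \left(- \frac{8}{1 + i \sqrt{14}}\right) \left(-8\right) = - \frac{96}{1 + i \sqrt{14}} \left(-8\right) = \frac{768}{1 + i \sqrt{14}}$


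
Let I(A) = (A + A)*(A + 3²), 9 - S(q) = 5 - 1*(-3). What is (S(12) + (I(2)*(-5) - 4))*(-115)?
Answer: 25645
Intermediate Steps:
S(q) = 1 (S(q) = 9 - (5 - 1*(-3)) = 9 - (5 + 3) = 9 - 1*8 = 9 - 8 = 1)
I(A) = 2*A*(9 + A) (I(A) = (2*A)*(A + 9) = (2*A)*(9 + A) = 2*A*(9 + A))
(S(12) + (I(2)*(-5) - 4))*(-115) = (1 + ((2*2*(9 + 2))*(-5) - 4))*(-115) = (1 + ((2*2*11)*(-5) - 4))*(-115) = (1 + (44*(-5) - 4))*(-115) = (1 + (-220 - 4))*(-115) = (1 - 224)*(-115) = -223*(-115) = 25645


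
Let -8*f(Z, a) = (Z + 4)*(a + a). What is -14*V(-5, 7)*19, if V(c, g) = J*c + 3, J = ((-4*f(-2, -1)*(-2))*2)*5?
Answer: 52402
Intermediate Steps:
f(Z, a) = -a*(4 + Z)/4 (f(Z, a) = -(Z + 4)*(a + a)/8 = -(4 + Z)*2*a/8 = -a*(4 + Z)/4)
J = 40 (J = ((-(-1)*(-1)*(4 - 2)*(-2))*2)*5 = ((-(-1)*(-1)*2*(-2))*2)*5 = ((-4*1/2*(-2))*2)*5 = (-2*(-2)*2)*5 = (4*2)*5 = 8*5 = 40)
V(c, g) = 3 + 40*c (V(c, g) = 40*c + 3 = 3 + 40*c)
-14*V(-5, 7)*19 = -14*(3 + 40*(-5))*19 = -14*(3 - 200)*19 = -14*(-197)*19 = 2758*19 = 52402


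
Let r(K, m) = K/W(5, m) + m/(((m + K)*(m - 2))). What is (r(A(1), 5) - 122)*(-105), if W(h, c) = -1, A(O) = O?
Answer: 77315/6 ≈ 12886.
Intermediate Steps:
r(K, m) = -K + m/((-2 + m)*(K + m)) (r(K, m) = K/(-1) + m/(((m + K)*(m - 2))) = K*(-1) + m/(((K + m)*(-2 + m))) = -K + m/(((-2 + m)*(K + m))) = -K + m*(1/((-2 + m)*(K + m))) = -K + m/((-2 + m)*(K + m)))
(r(A(1), 5) - 122)*(-105) = ((5 + 2*1² - 1*1*5² - 1*5*1² + 2*1*5)/(5² - 2*1 - 2*5 + 1*5) - 122)*(-105) = ((5 + 2*1 - 1*1*25 - 1*5*1 + 10)/(25 - 2 - 10 + 5) - 122)*(-105) = ((5 + 2 - 25 - 5 + 10)/18 - 122)*(-105) = ((1/18)*(-13) - 122)*(-105) = (-13/18 - 122)*(-105) = -2209/18*(-105) = 77315/6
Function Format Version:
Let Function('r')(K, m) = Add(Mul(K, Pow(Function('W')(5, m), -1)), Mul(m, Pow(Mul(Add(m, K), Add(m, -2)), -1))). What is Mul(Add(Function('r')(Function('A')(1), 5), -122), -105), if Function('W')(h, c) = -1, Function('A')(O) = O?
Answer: Rational(77315, 6) ≈ 12886.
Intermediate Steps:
Function('r')(K, m) = Add(Mul(-1, K), Mul(m, Pow(Add(-2, m), -1), Pow(Add(K, m), -1))) (Function('r')(K, m) = Add(Mul(K, Pow(-1, -1)), Mul(m, Pow(Mul(Add(m, K), Add(m, -2)), -1))) = Add(Mul(K, -1), Mul(m, Pow(Mul(Add(K, m), Add(-2, m)), -1))) = Add(Mul(-1, K), Mul(m, Pow(Mul(Add(-2, m), Add(K, m)), -1))) = Add(Mul(-1, K), Mul(m, Mul(Pow(Add(-2, m), -1), Pow(Add(K, m), -1)))) = Add(Mul(-1, K), Mul(m, Pow(Add(-2, m), -1), Pow(Add(K, m), -1))))
Mul(Add(Function('r')(Function('A')(1), 5), -122), -105) = Mul(Add(Mul(Pow(Add(Pow(5, 2), Mul(-2, 1), Mul(-2, 5), Mul(1, 5)), -1), Add(5, Mul(2, Pow(1, 2)), Mul(-1, 1, Pow(5, 2)), Mul(-1, 5, Pow(1, 2)), Mul(2, 1, 5))), -122), -105) = Mul(Add(Mul(Pow(Add(25, -2, -10, 5), -1), Add(5, Mul(2, 1), Mul(-1, 1, 25), Mul(-1, 5, 1), 10)), -122), -105) = Mul(Add(Mul(Pow(18, -1), Add(5, 2, -25, -5, 10)), -122), -105) = Mul(Add(Mul(Rational(1, 18), -13), -122), -105) = Mul(Add(Rational(-13, 18), -122), -105) = Mul(Rational(-2209, 18), -105) = Rational(77315, 6)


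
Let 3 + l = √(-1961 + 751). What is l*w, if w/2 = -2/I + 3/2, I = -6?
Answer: -11 + 121*I*√10/3 ≈ -11.0 + 127.55*I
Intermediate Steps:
l = -3 + 11*I*√10 (l = -3 + √(-1961 + 751) = -3 + √(-1210) = -3 + 11*I*√10 ≈ -3.0 + 34.785*I)
w = 11/3 (w = 2*(-2/(-6) + 3/2) = 2*(-2*(-⅙) + 3*(½)) = 2*(⅓ + 3/2) = 2*(11/6) = 11/3 ≈ 3.6667)
l*w = (-3 + 11*I*√10)*(11/3) = -11 + 121*I*√10/3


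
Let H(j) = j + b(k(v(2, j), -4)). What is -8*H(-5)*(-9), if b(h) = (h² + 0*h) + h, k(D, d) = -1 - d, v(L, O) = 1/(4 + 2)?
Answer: 504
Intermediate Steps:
v(L, O) = ⅙ (v(L, O) = 1/6 = ⅙)
b(h) = h + h² (b(h) = (h² + 0) + h = h² + h = h + h²)
H(j) = 12 + j (H(j) = j + (-1 - 1*(-4))*(1 + (-1 - 1*(-4))) = j + (-1 + 4)*(1 + (-1 + 4)) = j + 3*(1 + 3) = j + 3*4 = j + 12 = 12 + j)
-8*H(-5)*(-9) = -8*(12 - 5)*(-9) = -8*7*(-9) = -56*(-9) = 504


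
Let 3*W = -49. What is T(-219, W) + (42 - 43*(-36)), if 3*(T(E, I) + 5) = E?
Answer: 1512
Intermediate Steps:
W = -49/3 (W = (1/3)*(-49) = -49/3 ≈ -16.333)
T(E, I) = -5 + E/3
T(-219, W) + (42 - 43*(-36)) = (-5 + (1/3)*(-219)) + (42 - 43*(-36)) = (-5 - 73) + (42 + 1548) = -78 + 1590 = 1512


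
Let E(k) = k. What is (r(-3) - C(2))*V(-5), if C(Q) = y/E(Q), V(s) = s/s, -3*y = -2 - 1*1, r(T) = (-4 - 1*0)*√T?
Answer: -½ - 4*I*√3 ≈ -0.5 - 6.9282*I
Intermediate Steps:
r(T) = -4*√T (r(T) = (-4 + 0)*√T = -4*√T)
y = 1 (y = -(-2 - 1*1)/3 = -(-2 - 1)/3 = -⅓*(-3) = 1)
V(s) = 1
C(Q) = 1/Q
(r(-3) - C(2))*V(-5) = (-4*I*√3 - 1/2)*1 = (-4*I*√3 - 1*½)*1 = (-4*I*√3 - ½)*1 = (-½ - 4*I*√3)*1 = -½ - 4*I*√3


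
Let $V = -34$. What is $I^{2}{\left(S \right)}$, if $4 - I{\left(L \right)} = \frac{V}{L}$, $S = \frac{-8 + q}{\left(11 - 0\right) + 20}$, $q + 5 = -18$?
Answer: $900$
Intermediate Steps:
$q = -23$ ($q = -5 - 18 = -23$)
$S = -1$ ($S = \frac{-8 - 23}{\left(11 - 0\right) + 20} = - \frac{31}{\left(11 + 0\right) + 20} = - \frac{31}{11 + 20} = - \frac{31}{31} = \left(-31\right) \frac{1}{31} = -1$)
$I{\left(L \right)} = 4 + \frac{34}{L}$ ($I{\left(L \right)} = 4 - - \frac{34}{L} = 4 + \frac{34}{L}$)
$I^{2}{\left(S \right)} = \left(4 + \frac{34}{-1}\right)^{2} = \left(4 + 34 \left(-1\right)\right)^{2} = \left(4 - 34\right)^{2} = \left(-30\right)^{2} = 900$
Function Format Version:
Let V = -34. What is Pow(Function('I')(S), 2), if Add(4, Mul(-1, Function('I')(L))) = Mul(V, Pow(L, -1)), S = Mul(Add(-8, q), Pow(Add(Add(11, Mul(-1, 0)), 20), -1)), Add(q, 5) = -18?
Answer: 900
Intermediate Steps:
q = -23 (q = Add(-5, -18) = -23)
S = -1 (S = Mul(Add(-8, -23), Pow(Add(Add(11, Mul(-1, 0)), 20), -1)) = Mul(-31, Pow(Add(Add(11, 0), 20), -1)) = Mul(-31, Pow(Add(11, 20), -1)) = Mul(-31, Pow(31, -1)) = Mul(-31, Rational(1, 31)) = -1)
Function('I')(L) = Add(4, Mul(34, Pow(L, -1))) (Function('I')(L) = Add(4, Mul(-1, Mul(-34, Pow(L, -1)))) = Add(4, Mul(34, Pow(L, -1))))
Pow(Function('I')(S), 2) = Pow(Add(4, Mul(34, Pow(-1, -1))), 2) = Pow(Add(4, Mul(34, -1)), 2) = Pow(Add(4, -34), 2) = Pow(-30, 2) = 900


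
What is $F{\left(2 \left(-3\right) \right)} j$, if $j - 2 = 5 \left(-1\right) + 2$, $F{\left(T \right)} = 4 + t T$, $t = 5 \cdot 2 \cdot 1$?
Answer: $56$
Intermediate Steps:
$t = 10$ ($t = 10 \cdot 1 = 10$)
$F{\left(T \right)} = 4 + 10 T$
$j = -1$ ($j = 2 + \left(5 \left(-1\right) + 2\right) = 2 + \left(-5 + 2\right) = 2 - 3 = -1$)
$F{\left(2 \left(-3\right) \right)} j = \left(4 + 10 \cdot 2 \left(-3\right)\right) \left(-1\right) = \left(4 + 10 \left(-6\right)\right) \left(-1\right) = \left(4 - 60\right) \left(-1\right) = \left(-56\right) \left(-1\right) = 56$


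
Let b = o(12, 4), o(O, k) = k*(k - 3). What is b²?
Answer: 16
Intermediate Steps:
o(O, k) = k*(-3 + k)
b = 4 (b = 4*(-3 + 4) = 4*1 = 4)
b² = 4² = 16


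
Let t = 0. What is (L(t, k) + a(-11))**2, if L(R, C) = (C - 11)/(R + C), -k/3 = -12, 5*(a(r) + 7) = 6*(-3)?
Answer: 3179089/32400 ≈ 98.120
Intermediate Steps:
a(r) = -53/5 (a(r) = -7 + (6*(-3))/5 = -7 + (1/5)*(-18) = -7 - 18/5 = -53/5)
k = 36 (k = -3*(-12) = 36)
L(R, C) = (-11 + C)/(C + R)
(L(t, k) + a(-11))**2 = ((-11 + 36)/(36 + 0) - 53/5)**2 = (25/36 - 53/5)**2 = (-1783/180)**2 = 3179089/32400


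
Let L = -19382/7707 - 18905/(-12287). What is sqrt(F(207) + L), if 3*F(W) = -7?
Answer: 2*I*sqrt(824388177573730)/31565303 ≈ 1.8192*I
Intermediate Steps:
L = -92445799/94695909 (L = -19382*1/7707 - 18905*(-1/12287) = -19382/7707 + 18905/12287 = -92445799/94695909 ≈ -0.97624)
F(W) = -7/3 (F(W) = (1/3)*(-7) = -7/3)
sqrt(F(207) + L) = sqrt(-7/3 - 92445799/94695909) = sqrt(-104467640/31565303) = 2*I*sqrt(824388177573730)/31565303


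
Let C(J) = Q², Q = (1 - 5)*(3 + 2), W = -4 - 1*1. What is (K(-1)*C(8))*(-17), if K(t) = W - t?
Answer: 27200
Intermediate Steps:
W = -5 (W = -4 - 1 = -5)
Q = -20 (Q = -4*5 = -20)
K(t) = -5 - t
C(J) = 400 (C(J) = (-20)² = 400)
(K(-1)*C(8))*(-17) = ((-5 - 1*(-1))*400)*(-17) = ((-5 + 1)*400)*(-17) = -4*400*(-17) = -1600*(-17) = 27200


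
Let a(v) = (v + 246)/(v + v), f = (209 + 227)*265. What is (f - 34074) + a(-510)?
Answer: 6924632/85 ≈ 81466.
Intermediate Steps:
f = 115540 (f = 436*265 = 115540)
a(v) = (246 + v)/(2*v) (a(v) = (246 + v)/((2*v)) = (246 + v)*(1/(2*v)) = (246 + v)/(2*v))
(f - 34074) + a(-510) = (115540 - 34074) + (½)*(246 - 510)/(-510) = 81466 + (½)*(-1/510)*(-264) = 81466 + 22/85 = 6924632/85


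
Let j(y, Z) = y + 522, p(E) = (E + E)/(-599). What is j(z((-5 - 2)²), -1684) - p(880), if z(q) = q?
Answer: 343789/599 ≈ 573.94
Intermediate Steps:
p(E) = -2*E/599 (p(E) = (2*E)*(-1/599) = -2*E/599)
j(y, Z) = 522 + y
j(z((-5 - 2)²), -1684) - p(880) = (522 + (-5 - 2)²) - (-2)*880/599 = (522 + (-7)²) - 1*(-1760/599) = (522 + 49) + 1760/599 = 571 + 1760/599 = 343789/599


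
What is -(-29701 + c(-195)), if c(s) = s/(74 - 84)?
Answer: 59363/2 ≈ 29682.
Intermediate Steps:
c(s) = -s/10 (c(s) = s/(-10) = s*(-1/10) = -s/10)
-(-29701 + c(-195)) = -(-29701 - 1/10*(-195)) = -(-29701 + 39/2) = -1*(-59363/2) = 59363/2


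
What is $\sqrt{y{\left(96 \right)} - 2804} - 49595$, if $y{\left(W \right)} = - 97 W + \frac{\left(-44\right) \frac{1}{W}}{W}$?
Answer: $-49595 + \frac{5 i \sqrt{1116611}}{48} \approx -49595.0 + 110.07 i$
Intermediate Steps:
$y{\left(W \right)} = - 97 W - \frac{44}{W^{2}}$
$\sqrt{y{\left(96 \right)} - 2804} - 49595 = \sqrt{\left(\left(-97\right) 96 - \frac{44}{9216}\right) - 2804} - 49595 = \sqrt{\left(-9312 - \frac{11}{2304}\right) - 2804} - 49595 = \sqrt{- \frac{21454859}{2304} - 2804} - 49595 = \sqrt{- \frac{27915275}{2304}} - 49595 = \frac{5 i \sqrt{1116611}}{48} - 49595 = -49595 + \frac{5 i \sqrt{1116611}}{48}$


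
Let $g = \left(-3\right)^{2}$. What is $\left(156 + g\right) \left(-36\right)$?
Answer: $-5940$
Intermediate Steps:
$g = 9$
$\left(156 + g\right) \left(-36\right) = \left(156 + 9\right) \left(-36\right) = 165 \left(-36\right) = -5940$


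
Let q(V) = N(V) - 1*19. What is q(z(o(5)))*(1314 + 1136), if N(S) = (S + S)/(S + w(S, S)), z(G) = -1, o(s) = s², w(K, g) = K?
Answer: -44100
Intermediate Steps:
N(S) = 1 (N(S) = (S + S)/(S + S) = (2*S)/((2*S)) = (2*S)*(1/(2*S)) = 1)
q(V) = -18 (q(V) = 1 - 1*19 = 1 - 19 = -18)
q(z(o(5)))*(1314 + 1136) = -18*(1314 + 1136) = -18*2450 = -44100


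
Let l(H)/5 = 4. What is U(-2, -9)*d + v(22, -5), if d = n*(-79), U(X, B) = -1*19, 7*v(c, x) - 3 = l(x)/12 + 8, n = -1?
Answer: -31483/21 ≈ -1499.2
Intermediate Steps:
l(H) = 20 (l(H) = 5*4 = 20)
v(c, x) = 38/21 (v(c, x) = 3/7 + (20/12 + 8)/7 = 3/7 + (20*(1/12) + 8)/7 = 3/7 + (5/3 + 8)/7 = 3/7 + (⅐)*(29/3) = 3/7 + 29/21 = 38/21)
U(X, B) = -19
d = 79 (d = -1*(-79) = 79)
U(-2, -9)*d + v(22, -5) = -19*79 + 38/21 = -1501 + 38/21 = -31483/21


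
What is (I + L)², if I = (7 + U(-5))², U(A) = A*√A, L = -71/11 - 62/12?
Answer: -73278911/4356 + 404810*I*√5/33 ≈ -16823.0 + 27430.0*I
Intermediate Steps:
L = -767/66 (L = -71*1/11 - 62*1/12 = -71/11 - 31/6 = -767/66 ≈ -11.621)
U(A) = A^(3/2)
I = (7 - 5*I*√5)² (I = (7 + (-5)^(3/2))² = (7 - 5*I*√5)² ≈ -76.0 - 156.52*I)
(I + L)² = ((7 - 5*I*√5)² - 767/66)² = (-767/66 + (7 - 5*I*√5)²)²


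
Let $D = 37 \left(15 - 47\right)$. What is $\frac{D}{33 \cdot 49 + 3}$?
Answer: $- \frac{296}{405} \approx -0.73086$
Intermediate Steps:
$D = -1184$ ($D = 37 \left(-32\right) = -1184$)
$\frac{D}{33 \cdot 49 + 3} = - \frac{1184}{33 \cdot 49 + 3} = - \frac{1184}{1617 + 3} = - \frac{1184}{1620} = \left(-1184\right) \frac{1}{1620} = - \frac{296}{405}$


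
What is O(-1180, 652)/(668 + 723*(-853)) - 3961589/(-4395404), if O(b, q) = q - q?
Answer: 3961589/4395404 ≈ 0.90130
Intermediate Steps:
O(b, q) = 0
O(-1180, 652)/(668 + 723*(-853)) - 3961589/(-4395404) = 0/(668 + 723*(-853)) - 3961589/(-4395404) = 0/(668 - 616719) - 3961589*(-1/4395404) = 0/(-616051) + 3961589/4395404 = 0*(-1/616051) + 3961589/4395404 = 0 + 3961589/4395404 = 3961589/4395404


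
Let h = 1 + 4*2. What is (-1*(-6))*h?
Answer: 54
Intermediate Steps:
h = 9 (h = 1 + 8 = 9)
(-1*(-6))*h = -1*(-6)*9 = 6*9 = 54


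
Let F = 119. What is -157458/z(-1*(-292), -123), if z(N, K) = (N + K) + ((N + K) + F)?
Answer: -157458/457 ≈ -344.55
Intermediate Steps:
z(N, K) = 119 + 2*K + 2*N (z(N, K) = (N + K) + ((N + K) + 119) = (K + N) + ((K + N) + 119) = (K + N) + (119 + K + N) = 119 + 2*K + 2*N)
-157458/z(-1*(-292), -123) = -157458/(119 + 2*(-123) + 2*(-1*(-292))) = -157458/(119 - 246 + 2*292) = -157458/(119 - 246 + 584) = -157458/457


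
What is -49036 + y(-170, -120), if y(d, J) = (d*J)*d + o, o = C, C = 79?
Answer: -3516957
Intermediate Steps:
o = 79
y(d, J) = 79 + J*d**2 (y(d, J) = (d*J)*d + 79 = (J*d)*d + 79 = J*d**2 + 79 = 79 + J*d**2)
-49036 + y(-170, -120) = -49036 + (79 - 120*(-170)**2) = -49036 + (79 - 120*28900) = -49036 + (79 - 3468000) = -49036 - 3467921 = -3516957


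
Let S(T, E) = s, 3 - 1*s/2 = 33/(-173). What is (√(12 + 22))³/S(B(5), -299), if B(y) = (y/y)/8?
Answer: 2941*√34/552 ≈ 31.067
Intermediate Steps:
B(y) = ⅛ (B(y) = 1*(⅛) = ⅛)
s = 1104/173 (s = 6 - 66/(-173) = 6 - 66*(-1)/173 = 6 - 2*(-33/173) = 6 + 66/173 = 1104/173 ≈ 6.3815)
S(T, E) = 1104/173
(√(12 + 22))³/S(B(5), -299) = (√(12 + 22))³/(1104/173) = (√34)³*(173/1104) = (34*√34)*(173/1104) = 2941*√34/552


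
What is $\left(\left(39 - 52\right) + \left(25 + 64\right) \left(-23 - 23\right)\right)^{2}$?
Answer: $16867449$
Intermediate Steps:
$\left(\left(39 - 52\right) + \left(25 + 64\right) \left(-23 - 23\right)\right)^{2} = \left(-13 + 89 \left(-46\right)\right)^{2} = \left(-13 - 4094\right)^{2} = \left(-4107\right)^{2} = 16867449$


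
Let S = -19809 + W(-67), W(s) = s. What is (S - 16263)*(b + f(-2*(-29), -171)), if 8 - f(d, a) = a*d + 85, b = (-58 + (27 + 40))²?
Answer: -358571158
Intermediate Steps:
b = 81 (b = (-58 + 67)² = 9² = 81)
f(d, a) = -77 - a*d (f(d, a) = 8 - (a*d + 85) = 8 - (85 + a*d) = 8 + (-85 - a*d) = -77 - a*d)
S = -19876 (S = -19809 - 67 = -19876)
(S - 16263)*(b + f(-2*(-29), -171)) = (-19876 - 16263)*(81 + (-77 - 1*(-171)*(-2*(-29)))) = -36139*(81 + (-77 - 1*(-171)*58)) = -36139*(81 + (-77 + 9918)) = -36139*(81 + 9841) = -36139*9922 = -358571158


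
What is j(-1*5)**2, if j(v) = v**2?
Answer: 625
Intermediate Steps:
j(-1*5)**2 = ((-1*5)**2)**2 = ((-5)**2)**2 = 25**2 = 625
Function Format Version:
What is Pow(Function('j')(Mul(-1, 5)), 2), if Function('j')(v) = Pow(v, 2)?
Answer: 625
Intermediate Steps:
Pow(Function('j')(Mul(-1, 5)), 2) = Pow(Pow(Mul(-1, 5), 2), 2) = Pow(Pow(-5, 2), 2) = Pow(25, 2) = 625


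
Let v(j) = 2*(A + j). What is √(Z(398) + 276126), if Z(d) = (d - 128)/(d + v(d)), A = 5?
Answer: √100069248174/602 ≈ 525.48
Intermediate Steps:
v(j) = 10 + 2*j (v(j) = 2*(5 + j) = 10 + 2*j)
Z(d) = (-128 + d)/(10 + 3*d) (Z(d) = (d - 128)/(d + (10 + 2*d)) = (-128 + d)/(10 + 3*d))
√(Z(398) + 276126) = √((-128 + 398)/(10 + 3*398) + 276126) = √(270/(10 + 1194) + 276126) = √(270/1204 + 276126) = √((1/1204)*270 + 276126) = √(135/602 + 276126) = √(166227987/602) = √100069248174/602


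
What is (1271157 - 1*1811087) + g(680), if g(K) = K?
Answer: -539250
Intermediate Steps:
(1271157 - 1*1811087) + g(680) = (1271157 - 1*1811087) + 680 = (1271157 - 1811087) + 680 = -539930 + 680 = -539250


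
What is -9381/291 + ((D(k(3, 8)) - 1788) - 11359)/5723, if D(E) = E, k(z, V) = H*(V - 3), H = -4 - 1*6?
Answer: -197690/5723 ≈ -34.543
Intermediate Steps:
H = -10 (H = -4 - 6 = -10)
k(z, V) = 30 - 10*V (k(z, V) = -10*(V - 3) = -10*(-3 + V) = 30 - 10*V)
-9381/291 + ((D(k(3, 8)) - 1788) - 11359)/5723 = -9381/291 + (((30 - 10*8) - 1788) - 11359)/5723 = -9381*1/291 + (((30 - 80) - 1788) - 11359)*(1/5723) = -3127/97 + ((-50 - 1788) - 11359)*(1/5723) = -3127/97 + (-1838 - 11359)*(1/5723) = -3127/97 - 13197*1/5723 = -3127/97 - 13197/5723 = -197690/5723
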